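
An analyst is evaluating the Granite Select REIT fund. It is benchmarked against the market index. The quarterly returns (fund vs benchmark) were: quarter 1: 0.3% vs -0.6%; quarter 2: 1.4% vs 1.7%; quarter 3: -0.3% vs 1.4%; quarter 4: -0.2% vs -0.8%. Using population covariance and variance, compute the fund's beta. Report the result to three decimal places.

r̄p = 0.3000%,  r̄m = 0.4250%
Cov = Σ(rp − r̄p)(rm − r̄m) / 4 = 0.3575
Var(rm) = Σ(rm − r̄m)² / 4 = 1.2819
β = Cov / Var = 0.3575 / 1.2819 = 0.2789

0.279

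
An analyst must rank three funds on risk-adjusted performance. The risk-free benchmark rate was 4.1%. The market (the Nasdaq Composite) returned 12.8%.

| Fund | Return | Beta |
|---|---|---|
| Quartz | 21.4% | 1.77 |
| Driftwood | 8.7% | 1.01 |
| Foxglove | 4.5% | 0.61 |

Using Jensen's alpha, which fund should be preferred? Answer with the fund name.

Quartz

Quartz: α = 21.4% − [4.1% + 1.77 × (12.8% − 4.1%)] = 1.901
Driftwood: α = 8.7% − [4.1% + 1.01 × (12.8% − 4.1%)] = -4.187
Foxglove: α = 4.5% − [4.1% + 0.61 × (12.8% − 4.1%)] = -4.907
Highest: Quartz (1.901).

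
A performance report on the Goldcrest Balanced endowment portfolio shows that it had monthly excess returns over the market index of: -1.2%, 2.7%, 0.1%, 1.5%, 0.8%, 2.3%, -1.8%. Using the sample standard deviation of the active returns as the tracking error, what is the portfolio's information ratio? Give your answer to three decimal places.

0.369

r̄ = (-1.2 + 2.7 + 0.1 + 1.5 + 0.8 + 2.3 − 1.8) / 7 = 0.6286%
Sample std dev = √[17.3943 / 6] = 1.7027%
IR = r̄ / tracking error = 0.6286 / 1.7027 = 0.3692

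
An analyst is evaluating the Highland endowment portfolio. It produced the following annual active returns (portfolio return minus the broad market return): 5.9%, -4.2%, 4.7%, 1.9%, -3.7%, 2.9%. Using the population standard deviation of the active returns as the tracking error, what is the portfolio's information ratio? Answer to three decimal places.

0.321

r̄ = (5.9 − 4.2 + 4.7 + 1.9 − 3.7 + 2.9) / 6 = 1.2500%
Population std dev = √[90.8750 / 6] = 3.8918%
IR = r̄ / tracking error = 1.2500 / 3.8918 = 0.3212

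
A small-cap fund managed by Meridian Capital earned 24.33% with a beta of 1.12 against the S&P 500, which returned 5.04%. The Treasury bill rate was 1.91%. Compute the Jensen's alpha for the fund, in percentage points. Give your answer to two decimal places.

18.91

CAPM expected return = Rf + β(Rm − Rf) = 1.91% + 1.12 × (5.04% − 1.91%) = 1.91 + 1.12 × 3.13 = 5.4156%
Jensen's α = Rp − E[R] = 24.33% − 5.4156% = 18.9144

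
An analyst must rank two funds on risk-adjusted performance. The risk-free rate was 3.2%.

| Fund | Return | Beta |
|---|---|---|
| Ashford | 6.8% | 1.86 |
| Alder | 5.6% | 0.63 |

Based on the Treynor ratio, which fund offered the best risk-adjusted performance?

Ashford: Treynor = (6.8% − 3.2%) / 1.86 = 1.935
Alder: Treynor = (5.6% − 3.2%) / 0.63 = 3.810
Highest: Alder (3.810).

Alder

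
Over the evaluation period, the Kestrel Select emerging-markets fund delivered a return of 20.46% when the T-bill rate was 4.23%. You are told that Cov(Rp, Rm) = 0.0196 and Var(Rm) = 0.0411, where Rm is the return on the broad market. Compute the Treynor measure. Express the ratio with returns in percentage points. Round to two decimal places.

34.03

β = Cov / Var = 0.0196 / 0.0411 = 0.4769
Treynor = (Rp − Rf) / β = (20.46% − 4.23%) / 0.4769 = 16.23 / 0.4769 = 34.0323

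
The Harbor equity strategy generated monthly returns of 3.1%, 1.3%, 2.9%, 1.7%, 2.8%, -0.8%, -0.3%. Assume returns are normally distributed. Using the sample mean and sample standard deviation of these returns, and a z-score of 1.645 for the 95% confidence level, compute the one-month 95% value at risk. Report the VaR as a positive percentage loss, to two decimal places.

Mean return μ = 10.70 / 7 = 1.5286%
Σ(r − μ)² = (3.1 − 1.5286)² + (1.3 − 1.5286)² + (2.9 − 1.5286)² + … = 14.8143
σ = √[14.8143 / 6] = 1.5713%
VaR = −(μ − z·σ) = −(1.5286 − 1.645 × 1.5713) = −(-1.0562) = 1.0562%

1.06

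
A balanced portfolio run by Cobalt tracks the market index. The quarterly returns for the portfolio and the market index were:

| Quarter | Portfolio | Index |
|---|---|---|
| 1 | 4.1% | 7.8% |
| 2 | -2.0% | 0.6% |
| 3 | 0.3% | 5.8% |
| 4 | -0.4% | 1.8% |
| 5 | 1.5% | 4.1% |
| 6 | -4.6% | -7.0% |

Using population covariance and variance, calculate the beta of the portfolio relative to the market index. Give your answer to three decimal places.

r̄p = -0.1833%,  r̄m = 2.1833%
Cov = Σ(rp − r̄p)(rm − r̄m) / 6 = 12.0919
Var(rm) = Σ(rm − r̄m)² / 6 = 22.5481
β = Cov / Var = 12.0919 / 22.5481 = 0.5363

0.536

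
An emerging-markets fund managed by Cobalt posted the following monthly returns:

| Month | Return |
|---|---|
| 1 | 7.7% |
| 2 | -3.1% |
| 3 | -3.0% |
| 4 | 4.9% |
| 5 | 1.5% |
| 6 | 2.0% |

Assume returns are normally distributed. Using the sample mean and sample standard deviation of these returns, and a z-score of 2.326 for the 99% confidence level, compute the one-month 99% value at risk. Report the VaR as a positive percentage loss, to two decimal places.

r̄ = (7.7 − 3.1 − 3 + 4.9 + 1.5 + 2) / 6 = 1.6667%
Sample std dev = √[91.4933 / 5] = 4.2777%
VaR = −(r̄ − z·σ) = −(1.6667 − 2.326 × 4.2777) = −(-8.2832) = 8.2832%

8.28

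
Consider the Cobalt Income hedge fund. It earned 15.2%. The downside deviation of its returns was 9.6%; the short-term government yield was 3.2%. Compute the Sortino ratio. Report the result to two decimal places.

1.25

Sortino = (Rp − Rf) / σd = (15.2% − 3.2%) / 9.6% = 12.00% / 9.6% = 1.2500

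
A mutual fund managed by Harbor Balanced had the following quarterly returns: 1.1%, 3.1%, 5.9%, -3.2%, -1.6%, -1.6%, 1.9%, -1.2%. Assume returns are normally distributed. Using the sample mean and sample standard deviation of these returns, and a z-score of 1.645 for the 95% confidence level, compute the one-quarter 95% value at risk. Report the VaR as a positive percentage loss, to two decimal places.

4.41

r̄ = (1.1 + 3.1 + 5.9 − 3.2 − 1.6 − 1.6 + 1.9 − 1.2) / 8 = 4.40 / 8 = 0.5500%
Σ(r − r̄)² = (1.1 − 0.5500)² + (3.1 − 0.5500)² + … = 63.6200
σ = √[63.6200 / 7] = 3.0147%
VaR = −(r̄ − z·σ) = −(0.5500 − 1.645 × 3.0147) = −(-4.4092) = 4.4092%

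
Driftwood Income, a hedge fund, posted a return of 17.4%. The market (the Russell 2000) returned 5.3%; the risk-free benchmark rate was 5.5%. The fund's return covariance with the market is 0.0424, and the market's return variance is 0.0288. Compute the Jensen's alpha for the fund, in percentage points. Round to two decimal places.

β = Cov / Var = 0.0424 / 0.0288 = 1.4722
E[R] = Rf + β(Rm − Rf) = 5.5% + 1.4722 × (5.3% − 5.5%) = 5.2056%
α = Rp − E[R] = 17.4% − 5.2056% = 12.1944

12.19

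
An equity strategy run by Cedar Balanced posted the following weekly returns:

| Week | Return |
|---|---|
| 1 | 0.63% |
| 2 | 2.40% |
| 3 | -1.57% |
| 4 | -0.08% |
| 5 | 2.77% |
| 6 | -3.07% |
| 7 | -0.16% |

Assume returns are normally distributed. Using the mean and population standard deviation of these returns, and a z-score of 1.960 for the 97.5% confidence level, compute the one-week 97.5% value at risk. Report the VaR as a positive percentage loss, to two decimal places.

r̄ = (0.63 + 2.4 − 1.57 − 0.08 + 2.77 − 3.07 − 0.16) / 7 = 0.1314%
Σ(r − r̄)² = 25.6307; population σ = √(25.6307/7) = 1.9135%
VaR = −(r̄ − z·σ) = −(0.1314 − 1.960 × 1.9135) = −(-3.6191) = 3.6191%

3.62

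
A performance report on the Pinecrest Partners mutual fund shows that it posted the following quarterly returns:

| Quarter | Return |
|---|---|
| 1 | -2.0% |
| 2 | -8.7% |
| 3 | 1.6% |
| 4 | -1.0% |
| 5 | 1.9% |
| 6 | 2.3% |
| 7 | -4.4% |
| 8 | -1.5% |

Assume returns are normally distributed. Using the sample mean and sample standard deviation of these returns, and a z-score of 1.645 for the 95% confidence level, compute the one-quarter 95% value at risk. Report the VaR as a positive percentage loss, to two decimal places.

Mean return r̄ = -11.80 / 8 = -1.4750%
Σ(r − r̄)² = 96.3550; sample σ = √(96.3550/7) = 3.7101%
VaR = −(r̄ − z·σ) = −(-1.4750 − 1.645 × 3.7101) = −(-7.5781) = 7.5781%

7.58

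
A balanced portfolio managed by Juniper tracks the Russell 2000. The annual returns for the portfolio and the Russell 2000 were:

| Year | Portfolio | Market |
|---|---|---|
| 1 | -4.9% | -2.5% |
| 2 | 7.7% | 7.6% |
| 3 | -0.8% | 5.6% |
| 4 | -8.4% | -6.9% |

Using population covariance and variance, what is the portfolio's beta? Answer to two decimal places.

0.94

r̄p = -1.6000%,  r̄m = 0.9500%
Cov = Σ(rp − r̄p)(rm − r̄m) / 4 = 32.5825
Var(rm) = Σ(rm − r̄m)² / 4 = 34.8425
β = Cov / Var = 32.5825 / 34.8425 = 0.9351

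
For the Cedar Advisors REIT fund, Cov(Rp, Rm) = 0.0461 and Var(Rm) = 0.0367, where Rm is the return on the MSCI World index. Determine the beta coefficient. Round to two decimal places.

β = Cov(Rp, Rm) / Var(Rm) = 0.0461 / 0.0367 = 1.2561

1.26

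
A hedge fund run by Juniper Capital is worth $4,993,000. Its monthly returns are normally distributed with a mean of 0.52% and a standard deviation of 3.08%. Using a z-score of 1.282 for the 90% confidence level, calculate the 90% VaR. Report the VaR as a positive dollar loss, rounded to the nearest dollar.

Return at the 90% tail: μ − z·σ = 0.52% − 1.282 × 3.08% = 0.52 − 3.94856 = -3.42856%
VaR = −(-3.42856%) × $4,993,000 = 3.42856% × $4,993,000 = $171,188

$171,188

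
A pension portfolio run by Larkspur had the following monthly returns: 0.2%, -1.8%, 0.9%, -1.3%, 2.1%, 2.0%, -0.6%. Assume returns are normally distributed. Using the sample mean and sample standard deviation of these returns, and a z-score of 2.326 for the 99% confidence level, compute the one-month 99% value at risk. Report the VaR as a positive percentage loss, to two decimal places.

Mean return r̄ = 1.50 / 7 = 0.2143%
Sample std dev = √[14.2286 / 6] = 1.5399%
VaR = −(r̄ − z·σ) = −(0.2143 − 2.326 × 1.5399) = −(-3.3675) = 3.3675%

3.37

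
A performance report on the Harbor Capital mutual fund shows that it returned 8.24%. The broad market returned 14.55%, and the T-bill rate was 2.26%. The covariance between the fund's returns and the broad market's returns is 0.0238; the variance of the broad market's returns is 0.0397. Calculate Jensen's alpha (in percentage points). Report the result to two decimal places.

-1.39

β = Cov / Var = 0.0238 / 0.0397 = 0.5995
E[R] = Rf + β(Rm − Rf) = 2.26% + 0.5995 × (14.55% − 2.26%) = 9.6279%
α = Rp − E[R] = 8.24% − 9.6279% = -1.3879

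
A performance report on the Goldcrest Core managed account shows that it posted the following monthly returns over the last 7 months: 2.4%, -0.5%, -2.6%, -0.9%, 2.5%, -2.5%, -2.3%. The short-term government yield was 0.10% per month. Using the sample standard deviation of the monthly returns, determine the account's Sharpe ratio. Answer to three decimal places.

Mean return r̄ = -3.90 / 7 = -0.5571%
Sample σ = √[Σ(r − r̄)² / 6] = √[29.1971 / 6] = √4.8662 = 2.2059%
Sharpe = (r̄ − rf) / σ = (-0.5571 − 0.1) / 2.2059 = -0.6571 / 2.2059 = -0.2979

-0.298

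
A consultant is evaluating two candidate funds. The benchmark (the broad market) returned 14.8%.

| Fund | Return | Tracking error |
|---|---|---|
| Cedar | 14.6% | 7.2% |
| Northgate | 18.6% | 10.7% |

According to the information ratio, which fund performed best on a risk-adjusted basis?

Cedar: IR = (14.6% − 14.8%) / 7.2% = -0.028
Northgate: IR = (18.6% − 14.8%) / 10.7% = 0.355
Highest: Northgate (0.355).

Northgate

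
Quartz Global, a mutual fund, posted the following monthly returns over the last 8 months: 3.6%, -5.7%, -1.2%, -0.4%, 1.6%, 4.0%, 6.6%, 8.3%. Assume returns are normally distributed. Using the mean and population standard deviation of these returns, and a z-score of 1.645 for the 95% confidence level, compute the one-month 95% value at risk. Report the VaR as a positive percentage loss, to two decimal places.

r̄ = (3.6 − 5.7 − 1.2 − 0.4 + 1.6 + 4 + 6.6 + 8.3) / 8 = 2.1000%
Σ(r − r̄)² = 142.7800; population σ = √(142.7800/8) = 4.2246%
VaR = −(r̄ − z·σ) = −(2.1000 − 1.645 × 4.2246) = −(-4.8495) = 4.8495%

4.85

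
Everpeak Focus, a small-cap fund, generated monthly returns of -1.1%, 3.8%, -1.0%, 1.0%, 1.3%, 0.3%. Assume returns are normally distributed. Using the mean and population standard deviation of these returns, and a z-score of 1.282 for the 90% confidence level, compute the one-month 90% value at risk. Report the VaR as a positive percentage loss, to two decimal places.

1.40

μ = (-1.1 + 3.8 − 1 + 1 + 1.3 + 0.3) / 6 = 0.7167%
Σ(r − μ)² = 16.3483; population σ = √(16.3483/6) = 1.6507%
VaR = −(μ − z·σ) = −(0.7167 − 1.282 × 1.6507) = −(-1.3995) = 1.3995%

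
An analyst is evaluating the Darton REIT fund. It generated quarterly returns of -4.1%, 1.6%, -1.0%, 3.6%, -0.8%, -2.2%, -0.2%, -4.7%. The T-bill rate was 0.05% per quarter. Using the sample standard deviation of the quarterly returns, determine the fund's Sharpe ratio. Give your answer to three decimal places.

-0.371

μ = (-4.1 + 1.6 − 1 + 3.6 − 0.8 − 2.2 − 0.2 − 4.7) / 8 = -0.9750%
Σ(r − μ)² = 53.3350; sample σ = √(53.3350/7) = 2.7603%
Sharpe = (μ − rf) / σ = (-0.9750 − 0.05) / 2.7603 = -1.0250 / 2.7603 = -0.3713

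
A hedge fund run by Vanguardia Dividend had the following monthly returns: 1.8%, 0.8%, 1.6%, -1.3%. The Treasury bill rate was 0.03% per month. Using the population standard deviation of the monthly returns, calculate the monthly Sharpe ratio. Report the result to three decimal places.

0.566

Mean return r̄ = 2.90 / 4 = 0.7250%
Population std dev = √[6.0275 / 4] = 1.2275%
Sharpe = (r̄ − rf) / σ = (0.7250 − 0.03) / 1.2275 = 0.6950 / 1.2275 = 0.5662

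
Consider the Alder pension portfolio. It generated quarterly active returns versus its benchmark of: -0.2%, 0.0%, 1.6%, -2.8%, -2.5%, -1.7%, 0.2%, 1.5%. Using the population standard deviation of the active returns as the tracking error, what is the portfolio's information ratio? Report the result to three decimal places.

r̄ = (-0.2 + 0 + 1.6 − 2.8 − 2.5 − 1.7 + 0.2 + 1.5) / 8 = -0.4875%
Population σ = √[Σ(r − r̄)² / 8] = √[19.9688 / 8] = √2.4961 = 1.5799%
IR = r̄ / tracking error = -0.4875 / 1.5799 = -0.3086

-0.309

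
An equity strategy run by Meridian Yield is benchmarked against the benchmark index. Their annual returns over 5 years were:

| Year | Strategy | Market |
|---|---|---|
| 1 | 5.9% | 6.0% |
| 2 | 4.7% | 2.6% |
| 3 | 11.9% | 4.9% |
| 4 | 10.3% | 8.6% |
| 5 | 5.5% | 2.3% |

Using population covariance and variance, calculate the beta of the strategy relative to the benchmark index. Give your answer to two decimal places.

0.75

r̄p = 7.6600%,  r̄m = 4.8800%
Cov = Σ(rp − r̄p)(rm − r̄m) / 5 = 4.0512
Var(rm) = Σ(rm − r̄m)² / 5 = 5.3896
β = Cov / Var = 4.0512 / 5.3896 = 0.7517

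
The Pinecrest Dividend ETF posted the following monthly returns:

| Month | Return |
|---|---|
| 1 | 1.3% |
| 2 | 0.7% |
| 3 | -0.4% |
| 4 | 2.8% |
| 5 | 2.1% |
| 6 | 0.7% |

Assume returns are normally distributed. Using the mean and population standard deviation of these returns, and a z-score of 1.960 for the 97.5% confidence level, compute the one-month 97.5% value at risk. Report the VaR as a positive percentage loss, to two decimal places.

0.83

r̄ = (1.3 + 0.7 − 0.4 + 2.8 + 2.1 + 0.7) / 6 = 1.2000%
Population std dev = √[6.4400 / 6] = 1.0360%
VaR = −(r̄ − z·σ) = −(1.2000 − 1.960 × 1.0360) = −(-0.8306) = 0.8306%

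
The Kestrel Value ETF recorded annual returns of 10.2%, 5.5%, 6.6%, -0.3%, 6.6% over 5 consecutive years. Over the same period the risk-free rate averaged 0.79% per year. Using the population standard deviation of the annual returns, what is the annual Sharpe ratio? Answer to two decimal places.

r̄ = (10.2 + 5.5 + 6.6 − 0.3 + 6.6) / 5 = 28.60 / 5 = 5.7200%
Σ(r − r̄)² = (10.2 − 5.7200)² + (5.5 − 5.7200)² + (6.6 − 5.7200)² + … = 57.9080
σ = √[57.9080 / 5] = 3.4032%
Sharpe = (r̄ − rf) / σ = (5.7200 − 0.79) / 3.4032 = 4.9300 / 3.4032 = 1.4486

1.45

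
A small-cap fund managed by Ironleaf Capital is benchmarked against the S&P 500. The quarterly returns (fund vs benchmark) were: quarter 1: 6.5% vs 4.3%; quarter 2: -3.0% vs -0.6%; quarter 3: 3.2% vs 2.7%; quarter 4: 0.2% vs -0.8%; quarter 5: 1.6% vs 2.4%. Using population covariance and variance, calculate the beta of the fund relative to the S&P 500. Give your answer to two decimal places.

1.44

r̄p = 1.7000%,  r̄m = 1.6000%
Cov = Σ(rp − r̄p)(rm − r̄m) / 5 = 5.6940
Var(rm) = Σ(rm − r̄m)² / 5 = 3.9480
β = Cov / Var = 5.6940 / 3.9480 = 1.4422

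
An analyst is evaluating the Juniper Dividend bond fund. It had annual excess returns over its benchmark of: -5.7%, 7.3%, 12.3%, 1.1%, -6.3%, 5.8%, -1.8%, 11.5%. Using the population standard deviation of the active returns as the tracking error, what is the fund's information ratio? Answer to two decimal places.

0.44

r̄ = (-5.7 + 7.3 + 12.3 + 1.1 − 6.3 + 5.8 − 1.8 + 11.5) / 8 = 3.0250%
Population σ = √[Σ(r − r̄)² / 8] = √[373.8950 / 8] = √46.7369 = 6.8364%
IR = r̄ / tracking error = 3.0250 / 6.8364 = 0.4425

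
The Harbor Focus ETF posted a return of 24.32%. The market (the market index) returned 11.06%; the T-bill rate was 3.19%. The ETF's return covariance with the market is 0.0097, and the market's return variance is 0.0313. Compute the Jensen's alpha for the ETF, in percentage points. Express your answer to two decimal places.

18.69

β = Cov / Var = 0.0097 / 0.0313 = 0.3099
E[R] = Rf + β(Rm − Rf) = 3.19% + 0.3099 × (11.06% − 3.19%) = 5.6289%
α = Rp − E[R] = 24.32% − 5.6289% = 18.6911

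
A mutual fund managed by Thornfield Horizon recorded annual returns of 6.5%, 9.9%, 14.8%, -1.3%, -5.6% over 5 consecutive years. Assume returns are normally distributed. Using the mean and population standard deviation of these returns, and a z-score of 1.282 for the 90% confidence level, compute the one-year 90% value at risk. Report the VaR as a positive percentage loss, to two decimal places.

4.63

μ = (6.5 + 9.9 + 14.8 − 1.3 − 5.6) / 5 = 4.8600%
Population std dev = √[274.2520 / 5] = 7.4061%
VaR = −(μ − z·σ) = −(4.8600 − 1.282 × 7.4061) = −(-4.6346) = 4.6346%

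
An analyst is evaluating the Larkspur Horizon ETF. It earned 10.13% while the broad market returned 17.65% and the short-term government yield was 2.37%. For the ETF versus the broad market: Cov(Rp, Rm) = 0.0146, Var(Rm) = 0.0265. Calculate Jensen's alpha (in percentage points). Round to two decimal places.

β = Cov / Var = 0.0146 / 0.0265 = 0.5509
E[R] = Rf + β(Rm − Rf) = 2.37% + 0.5509 × (17.65% − 2.37%) = 10.7878%
α = Rp − E[R] = 10.13% − 10.7878% = -0.6578

-0.66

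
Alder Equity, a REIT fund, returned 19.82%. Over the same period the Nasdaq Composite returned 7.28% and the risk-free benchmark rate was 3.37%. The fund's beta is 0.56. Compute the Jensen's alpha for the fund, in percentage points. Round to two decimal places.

CAPM expected return = Rf + β(Rm − Rf) = 3.37% + 0.56 × (7.28% − 3.37%) = 3.37 + 0.56 × 3.91 = 5.5596%
Jensen's α = Rp − E[R] = 19.82% − 5.5596% = 14.2604

14.26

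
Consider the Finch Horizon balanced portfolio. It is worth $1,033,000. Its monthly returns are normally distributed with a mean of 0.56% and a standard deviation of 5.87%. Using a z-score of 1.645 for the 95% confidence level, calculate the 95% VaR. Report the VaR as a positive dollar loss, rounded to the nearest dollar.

Return at the 95% tail: μ − z·σ = 0.56% − 1.645 × 5.87% = 0.56 − 9.65615 = -9.09615%
VaR = −(-9.09615%) × $1,033,000 = 9.09615% × $1,033,000 = $93,963

$93,963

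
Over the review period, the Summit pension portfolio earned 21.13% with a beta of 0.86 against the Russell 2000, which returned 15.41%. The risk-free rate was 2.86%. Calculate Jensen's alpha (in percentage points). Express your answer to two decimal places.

CAPM expected return = Rf + β(Rm − Rf) = 2.86% + 0.86 × (15.41% − 2.86%) = 2.86 + 0.86 × 12.55 = 13.6530%
Jensen's α = Rp − E[R] = 21.13% − 13.6530% = 7.4770

7.48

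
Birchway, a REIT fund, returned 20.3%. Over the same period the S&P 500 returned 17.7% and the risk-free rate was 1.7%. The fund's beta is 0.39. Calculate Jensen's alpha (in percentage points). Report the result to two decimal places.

CAPM expected return = Rf + β(Rm − Rf) = 1.7% + 0.39 × (17.7% − 1.7%) = 1.7 + 0.39 × 16.00 = 7.9400%
Jensen's α = Rp − E[R] = 20.3% − 7.9400% = 12.3600

12.36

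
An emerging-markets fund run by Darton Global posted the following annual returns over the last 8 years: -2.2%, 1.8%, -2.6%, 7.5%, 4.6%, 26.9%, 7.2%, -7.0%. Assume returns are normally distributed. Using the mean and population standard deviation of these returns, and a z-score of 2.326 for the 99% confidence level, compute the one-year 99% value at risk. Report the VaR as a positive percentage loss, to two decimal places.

r̄ = (-2.2 + 1.8 − 2.6 + 7.5 + 4.6 + 26.9 + 7.2 − 7) / 8 = 36.20 / 8 = 4.5250%
Σ(r − r̄)² = (-2.2 − 4.5250)² + (1.8 − 4.5250)² + … = 752.8950
population σ = √(752.8950 / 8) = √94.1119 = 9.7011%
VaR = −(r̄ − z·σ) = −(4.5250 − 2.326 × 9.7011) = −(-18.0398) = 18.0398%

18.04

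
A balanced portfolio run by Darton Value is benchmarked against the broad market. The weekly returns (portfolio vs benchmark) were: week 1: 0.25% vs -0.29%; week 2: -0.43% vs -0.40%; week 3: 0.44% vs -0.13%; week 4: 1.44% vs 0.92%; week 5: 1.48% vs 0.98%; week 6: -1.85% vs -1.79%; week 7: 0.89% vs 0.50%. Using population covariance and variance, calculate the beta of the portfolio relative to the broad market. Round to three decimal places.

1.204

r̄p = 0.3171%,  r̄m = -0.0300%
Cov = Σ(rp − r̄p)(rm − r̄m) / 7 = 0.9487
Var(rm) = Σ(rm − r̄m)² / 7 = 0.7879
β = Cov / Var = 0.9487 / 0.7879 = 1.2041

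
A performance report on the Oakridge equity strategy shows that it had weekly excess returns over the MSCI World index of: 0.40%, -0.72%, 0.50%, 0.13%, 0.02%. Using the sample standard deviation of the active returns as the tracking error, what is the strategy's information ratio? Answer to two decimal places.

r̄ = (0.4 − 0.72 + 0.5 + 0.13 + 0.02) / 5 = 0.330 / 5 = 0.0660%
Σ(r − r̄)² = 0.9239; sample σ = √(0.9239/4) = 0.4806%
IR = r̄ / tracking error = 0.0660 / 0.4806 = 0.1373

0.14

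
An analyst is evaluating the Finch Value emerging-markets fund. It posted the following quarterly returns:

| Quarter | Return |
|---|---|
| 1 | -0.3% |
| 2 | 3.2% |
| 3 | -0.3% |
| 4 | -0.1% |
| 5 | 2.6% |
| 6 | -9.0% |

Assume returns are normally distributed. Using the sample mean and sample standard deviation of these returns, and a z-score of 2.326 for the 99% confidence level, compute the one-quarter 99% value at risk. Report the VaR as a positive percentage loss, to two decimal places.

Mean return r̄ = -3.90 / 6 = -0.6500%
Σ(r − r̄)² = (-0.3 − (-0.6500))² + (3.2 − (-0.6500))² + … = 95.6550
σ = √[95.6550 / 5] = 4.3739%
VaR = −(r̄ − z·σ) = −(-0.6500 − 2.326 × 4.3739) = −(-10.8237) = 10.8237%

10.82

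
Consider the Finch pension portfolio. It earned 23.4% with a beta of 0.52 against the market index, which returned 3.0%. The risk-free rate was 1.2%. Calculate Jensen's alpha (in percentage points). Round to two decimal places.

CAPM expected return = Rf + β(Rm − Rf) = 1.2% + 0.52 × (3.0% − 1.2%) = 1.2 + 0.52 × 1.80 = 2.1360%
Jensen's α = Rp − E[R] = 23.4% − 2.1360% = 21.2640

21.26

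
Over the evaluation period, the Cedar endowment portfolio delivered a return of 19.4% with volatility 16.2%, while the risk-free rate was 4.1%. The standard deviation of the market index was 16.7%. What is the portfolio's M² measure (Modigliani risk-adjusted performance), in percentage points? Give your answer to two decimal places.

19.87

Sharpe = (Rp − Rf) / σp = (19.4% − 4.1%) / 16.2% = 0.9444
M² = Rf + Sharpe × σm = 4.1% + 0.9444 × 16.7% = 19.8715%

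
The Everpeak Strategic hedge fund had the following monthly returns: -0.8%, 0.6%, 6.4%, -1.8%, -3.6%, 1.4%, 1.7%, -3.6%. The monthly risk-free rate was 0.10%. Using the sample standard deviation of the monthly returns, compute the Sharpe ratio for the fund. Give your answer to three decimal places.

r̄ = (-0.8 + 0.6 + 6.4 − 1.8 − 3.6 + 1.4 + 1.7 − 3.6) / 8 = 0.30 / 8 = 0.0375%
Σ(r − r̄)² = (-0.8 − 0.0375)² + (0.6 − 0.0375)² + (6.4 − 0.0375)² + … = 75.9588
sample σ = √(75.9588 / 7) = √10.8513 = 3.2941%
Sharpe = (r̄ − rf) / σ = (0.0375 − 0.1) / 3.2941 = -0.0625 / 3.2941 = -0.0190

-0.019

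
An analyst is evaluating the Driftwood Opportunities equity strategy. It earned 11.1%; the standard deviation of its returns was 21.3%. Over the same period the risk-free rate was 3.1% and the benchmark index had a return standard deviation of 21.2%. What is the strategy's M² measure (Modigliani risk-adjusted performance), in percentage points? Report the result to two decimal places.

11.06

Sharpe = (Rp − Rf) / σp = (11.1% − 3.1%) / 21.3% = 0.3756
M² = Rf + Sharpe × σm = 3.1% + 0.3756 × 21.2% = 11.0627%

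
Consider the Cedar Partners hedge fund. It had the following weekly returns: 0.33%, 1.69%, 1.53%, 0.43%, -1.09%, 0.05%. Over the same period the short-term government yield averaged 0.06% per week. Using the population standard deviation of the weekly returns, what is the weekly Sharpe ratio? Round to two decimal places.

0.46

r̄ = (0.33 + 1.69 + 1.53 + 0.43 − 1.09 + 0.05) / 6 = 2.940 / 6 = 0.4900%
Population σ = √[Σ(r − r̄)² / 6] = √[5.2408 / 6] = √0.8735 = 0.9346%
Sharpe = (r̄ − rf) / σ = (0.4900 − 0.06) / 0.9346 = 0.4300 / 0.9346 = 0.4601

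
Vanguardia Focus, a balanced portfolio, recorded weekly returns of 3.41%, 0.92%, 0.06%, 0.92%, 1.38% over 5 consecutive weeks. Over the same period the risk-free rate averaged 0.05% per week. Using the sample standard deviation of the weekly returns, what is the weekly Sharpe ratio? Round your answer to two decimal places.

r̄ = (3.41 + 0.92 + 0.06 + 0.92 + 1.38) / 5 = 6.690 / 5 = 1.3380%
Sample std dev = √[6.2777 / 4] = 1.2528%
Sharpe = (r̄ − rf) / σ = (1.3380 − 0.05) / 1.2528 = 1.2880 / 1.2528 = 1.0281

1.03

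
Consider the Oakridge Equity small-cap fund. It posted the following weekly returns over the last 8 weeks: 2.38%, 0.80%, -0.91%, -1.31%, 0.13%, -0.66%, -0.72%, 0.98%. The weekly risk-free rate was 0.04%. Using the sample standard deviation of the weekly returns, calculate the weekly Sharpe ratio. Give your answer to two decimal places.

0.04

r̄ = (2.38 + 0.8 − 0.91 − 1.31 + 0.13 − 0.66 − 0.72 + 0.98) / 8 = 0.690 / 8 = 0.0863%
Σ(r − r̄)² = 10.7204; sample σ = √(10.7204/7) = 1.2375%
Sharpe = (r̄ − rf) / σ = (0.0863 − 0.04) / 1.2375 = 0.0463 / 1.2375 = 0.0374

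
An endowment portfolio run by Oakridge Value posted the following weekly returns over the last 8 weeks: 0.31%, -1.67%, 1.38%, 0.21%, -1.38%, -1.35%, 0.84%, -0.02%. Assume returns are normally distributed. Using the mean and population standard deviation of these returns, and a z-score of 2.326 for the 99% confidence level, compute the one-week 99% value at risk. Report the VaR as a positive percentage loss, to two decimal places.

2.67

r̄ = (0.31 − 1.67 + 1.38 + 0.21 − 1.38 − 1.35 + 0.84 − 0.02) / 8 = -0.2100%
Σ(r − r̄)² = 8.9136; population σ = √(8.9136/8) = 1.0556%
VaR = −(r̄ − z·σ) = −(-0.2100 − 2.326 × 1.0556) = −(-2.6653) = 2.6653%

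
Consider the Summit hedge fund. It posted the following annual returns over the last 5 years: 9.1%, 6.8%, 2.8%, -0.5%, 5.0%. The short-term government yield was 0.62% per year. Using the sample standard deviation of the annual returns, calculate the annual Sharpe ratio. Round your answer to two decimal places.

μ = (9.1 + 6.8 + 2.8 − 0.5 + 5) / 5 = 4.6400%
Sample σ = √[Σ(r − μ)² / 4] = √[54.4920 / 4] = √13.6230 = 3.6909%
Sharpe = (μ − rf) / σ = (4.6400 − 0.62) / 3.6909 = 4.0200 / 3.6909 = 1.0892

1.09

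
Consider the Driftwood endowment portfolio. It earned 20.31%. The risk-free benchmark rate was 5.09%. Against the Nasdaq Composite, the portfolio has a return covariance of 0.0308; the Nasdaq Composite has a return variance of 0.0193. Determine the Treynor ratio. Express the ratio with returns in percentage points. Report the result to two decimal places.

β = Cov / Var = 0.0308 / 0.0193 = 1.5959
Treynor = (Rp − Rf) / β = (20.31% − 5.09%) / 1.5959 = 15.22 / 1.5959 = 9.5369

9.54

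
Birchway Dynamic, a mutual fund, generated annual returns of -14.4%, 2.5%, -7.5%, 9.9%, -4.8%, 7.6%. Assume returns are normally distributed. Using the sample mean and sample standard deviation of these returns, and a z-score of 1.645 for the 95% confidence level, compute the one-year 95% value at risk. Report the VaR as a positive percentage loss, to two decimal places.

Mean return r̄ = -6.70 / 6 = -1.1167%
Σ(r − r̄)² = (-14.4 − (-1.1167))² + (2.5 − (-1.1167))² + … = 441.1883
σ = √[441.1883 / 5] = 9.3935%
VaR = −(r̄ − z·σ) = −(-1.1167 − 1.645 × 9.3935) = −(-16.5690) = 16.5690%

16.57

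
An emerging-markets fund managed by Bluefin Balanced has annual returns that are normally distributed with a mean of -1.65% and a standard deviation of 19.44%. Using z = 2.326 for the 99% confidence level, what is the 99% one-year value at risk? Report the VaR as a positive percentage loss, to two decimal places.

46.87

VaR (as % loss) = −(μ − z·σ) = −(-1.65% − 2.326 × 19.44%) = −(-46.86744%) = 46.86744%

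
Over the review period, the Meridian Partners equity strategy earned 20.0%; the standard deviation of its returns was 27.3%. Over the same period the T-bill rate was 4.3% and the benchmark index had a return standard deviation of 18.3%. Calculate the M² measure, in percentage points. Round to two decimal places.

Sharpe = (Rp − Rf) / σp = (20.0% − 4.3%) / 27.3% = 0.5751
M² = Rf + Sharpe × σm = 4.3% + 0.5751 × 18.3% = 14.8243%

14.82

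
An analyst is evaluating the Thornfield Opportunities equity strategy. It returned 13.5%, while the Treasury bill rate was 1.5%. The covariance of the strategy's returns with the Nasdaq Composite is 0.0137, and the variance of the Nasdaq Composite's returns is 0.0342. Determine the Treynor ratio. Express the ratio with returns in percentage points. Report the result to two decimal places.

29.96

β = Cov / Var = 0.0137 / 0.0342 = 0.4006
Treynor = (Rp − Rf) / β = (13.5% − 1.5%) / 0.4006 = 12.00 / 0.4006 = 29.9551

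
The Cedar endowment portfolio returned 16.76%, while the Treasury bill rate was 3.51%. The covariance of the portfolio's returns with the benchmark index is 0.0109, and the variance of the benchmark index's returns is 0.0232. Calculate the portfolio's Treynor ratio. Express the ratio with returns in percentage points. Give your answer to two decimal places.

28.20

β = Cov / Var = 0.0109 / 0.0232 = 0.4698
Treynor = (Rp − Rf) / β = (16.76% − 3.51%) / 0.4698 = 13.25 / 0.4698 = 28.2035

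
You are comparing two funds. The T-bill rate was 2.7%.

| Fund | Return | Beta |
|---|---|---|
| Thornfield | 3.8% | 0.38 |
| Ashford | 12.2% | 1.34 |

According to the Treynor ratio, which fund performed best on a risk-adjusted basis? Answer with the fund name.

Thornfield: Treynor = (3.8% − 2.7%) / 0.38 = 2.895
Ashford: Treynor = (12.2% − 2.7%) / 1.34 = 7.090
Highest: Ashford (7.090).

Ashford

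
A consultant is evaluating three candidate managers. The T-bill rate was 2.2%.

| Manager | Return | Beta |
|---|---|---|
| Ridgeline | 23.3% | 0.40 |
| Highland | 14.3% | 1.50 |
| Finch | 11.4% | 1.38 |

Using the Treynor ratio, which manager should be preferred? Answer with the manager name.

Ridgeline

Ridgeline: Treynor = (23.3% − 2.2%) / 0.40 = 52.750
Highland: Treynor = (14.3% − 2.2%) / 1.50 = 8.067
Finch: Treynor = (11.4% − 2.2%) / 1.38 = 6.667
Highest: Ridgeline (52.750).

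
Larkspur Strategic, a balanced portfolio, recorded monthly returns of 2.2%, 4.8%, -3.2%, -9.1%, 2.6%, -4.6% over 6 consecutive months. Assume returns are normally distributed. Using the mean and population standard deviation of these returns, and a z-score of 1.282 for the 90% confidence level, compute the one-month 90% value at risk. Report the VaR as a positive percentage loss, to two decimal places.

Mean return r̄ = -7.30 / 6 = -1.2167%
Σ(r − r̄)² = (2.2 − (-1.2167))² + (4.8 − (-1.2167))² + … = 139.9683
population σ = √(139.9683 / 6) = √23.3281 = 4.8299%
VaR = −(r̄ − z·σ) = −(-1.2167 − 1.282 × 4.8299) = −(-7.4086) = 7.4086%

7.41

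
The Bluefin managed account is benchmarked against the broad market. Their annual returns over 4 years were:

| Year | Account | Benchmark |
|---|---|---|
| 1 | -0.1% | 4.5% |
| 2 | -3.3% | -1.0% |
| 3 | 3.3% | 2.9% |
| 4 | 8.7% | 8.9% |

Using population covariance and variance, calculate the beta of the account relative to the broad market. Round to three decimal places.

r̄p = 2.1500%,  r̄m = 3.8250%
Cov = Σ(rp − r̄p)(rm − r̄m) / 4 = 14.2388
Var(rm) = Σ(rm − r̄m)² / 4 = 12.5869
β = Cov / Var = 14.2388 / 12.5869 = 1.1312

1.131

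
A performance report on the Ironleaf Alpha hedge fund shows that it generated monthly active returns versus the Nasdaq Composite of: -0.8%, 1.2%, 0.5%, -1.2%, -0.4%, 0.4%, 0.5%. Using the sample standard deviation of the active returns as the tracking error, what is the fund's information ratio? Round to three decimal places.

Mean return μ = 0.20 / 7 = 0.0286%
Σ(r − μ)² = 4.3343; sample σ = √(4.3343/6) = 0.8499%
IR = μ / tracking error = 0.0286 / 0.8499 = 0.0337

0.034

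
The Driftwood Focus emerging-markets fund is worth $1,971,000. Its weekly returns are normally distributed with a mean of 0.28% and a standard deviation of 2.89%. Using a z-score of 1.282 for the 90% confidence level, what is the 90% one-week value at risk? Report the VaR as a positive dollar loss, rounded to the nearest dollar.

$67,506

Return at the 90% tail: μ − z·σ = 0.28% − 1.282 × 2.89% = 0.28 − 3.70498 = -3.42498%
VaR = −(-3.42498%) × $1,971,000 = 3.42498% × $1,971,000 = $67,506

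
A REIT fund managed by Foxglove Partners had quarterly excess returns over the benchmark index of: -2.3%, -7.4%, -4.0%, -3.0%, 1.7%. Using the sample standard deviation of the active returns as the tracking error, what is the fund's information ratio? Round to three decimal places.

-0.916

r̄ = (-2.3 − 7.4 − 4 − 3 + 1.7) / 5 = -3.0000%
Σ(r − r̄)² = (-2.3 − (-3.0000))² + (-7.4 − (-3.0000))² + … = 42.9400
sample σ = √(42.9400 / 4) = √10.7350 = 3.2764%
IR = r̄ / tracking error = -3.0000 / 3.2764 = -0.9156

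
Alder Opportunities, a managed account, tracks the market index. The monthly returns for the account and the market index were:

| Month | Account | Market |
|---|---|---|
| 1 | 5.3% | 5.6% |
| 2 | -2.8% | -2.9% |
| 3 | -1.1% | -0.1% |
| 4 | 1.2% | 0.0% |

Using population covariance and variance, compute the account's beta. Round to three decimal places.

r̄p = 0.6500%,  r̄m = 0.6500%
Cov = Σ(rp − r̄p)(rm − r̄m) / 4 = 9.0550
Var(rm) = Σ(rm − r̄m)² / 4 = 9.5225
β = Cov / Var = 9.0550 / 9.5225 = 0.9509

0.951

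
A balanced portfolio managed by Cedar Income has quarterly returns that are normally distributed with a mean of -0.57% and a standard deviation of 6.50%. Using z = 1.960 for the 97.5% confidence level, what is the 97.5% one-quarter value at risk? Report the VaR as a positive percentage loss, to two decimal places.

VaR (as % loss) = −(μ − z·σ) = −(-0.57% − 1.960 × 6.50%) = −(-13.3100%) = 13.3100%

13.31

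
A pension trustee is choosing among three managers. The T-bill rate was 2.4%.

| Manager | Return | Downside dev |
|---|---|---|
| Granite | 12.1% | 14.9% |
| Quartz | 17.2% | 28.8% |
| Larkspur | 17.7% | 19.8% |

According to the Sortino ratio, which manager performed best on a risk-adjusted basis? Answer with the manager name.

Granite: Sortino ratio = (12.1% − 2.4%) / 14.9% = 0.651
Quartz: Sortino ratio = (17.2% − 2.4%) / 28.8% = 0.514
Larkspur: Sortino ratio = (17.7% − 2.4%) / 19.8% = 0.773
Highest: Larkspur (0.773).

Larkspur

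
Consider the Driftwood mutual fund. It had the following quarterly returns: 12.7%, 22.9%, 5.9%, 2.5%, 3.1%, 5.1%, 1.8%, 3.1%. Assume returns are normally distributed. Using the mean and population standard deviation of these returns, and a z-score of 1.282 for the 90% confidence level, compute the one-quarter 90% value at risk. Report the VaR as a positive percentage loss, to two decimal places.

1.55

r̄ = (12.7 + 22.9 + 5.9 + 2.5 + 3.1 + 5.1 + 1.8 + 3.1) / 8 = 7.1375%
Σ(r − r̄)² = (12.7 − 7.1375)² + (22.9 − 7.1375)² + … = 367.6788
population σ = √(367.6788 / 8) = √45.9599 = 6.7794%
VaR = −(r̄ − z·σ) = −(7.1375 − 1.282 × 6.7794) = −(-1.5537) = 1.5537%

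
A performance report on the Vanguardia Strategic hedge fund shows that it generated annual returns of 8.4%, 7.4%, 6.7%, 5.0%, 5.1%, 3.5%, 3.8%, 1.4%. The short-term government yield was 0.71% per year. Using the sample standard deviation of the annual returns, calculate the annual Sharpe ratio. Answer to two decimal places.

1.95

Mean return μ = 41.30 / 8 = 5.1625%
Sample σ = √[Σ(r − μ)² / 7] = √[36.6588 / 7] = √5.2370 = 2.2884%
Sharpe = (μ − rf) / σ = (5.1625 − 0.71) / 2.2884 = 4.4525 / 2.2884 = 1.9457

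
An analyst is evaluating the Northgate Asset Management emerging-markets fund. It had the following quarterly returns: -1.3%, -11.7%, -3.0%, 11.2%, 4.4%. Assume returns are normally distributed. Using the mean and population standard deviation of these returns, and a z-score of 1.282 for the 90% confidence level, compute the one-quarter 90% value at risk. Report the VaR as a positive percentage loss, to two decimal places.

9.88

Mean return r̄ = -0.40 / 5 = -0.0800%
Population std dev = √[292.3480 / 5] = 7.6465%
VaR = −(r̄ − z·σ) = −(-0.0800 − 1.282 × 7.6465) = −(-9.8828) = 9.8828%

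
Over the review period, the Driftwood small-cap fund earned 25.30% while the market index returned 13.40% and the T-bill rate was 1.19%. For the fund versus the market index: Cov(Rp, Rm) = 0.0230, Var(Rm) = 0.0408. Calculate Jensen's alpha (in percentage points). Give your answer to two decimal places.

17.23

β = Cov / Var = 0.0230 / 0.0408 = 0.5637
E[R] = Rf + β(Rm − Rf) = 1.19% + 0.5637 × (13.40% − 1.19%) = 8.0728%
α = Rp − E[R] = 25.30% − 8.0728% = 17.2272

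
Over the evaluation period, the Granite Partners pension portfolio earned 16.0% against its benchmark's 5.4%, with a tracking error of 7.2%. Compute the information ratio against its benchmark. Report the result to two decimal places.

IR = (Rp − Rb) / TE = (16.0% − 5.4%) / 7.2% = 10.60% / 7.2% = 1.4722

1.47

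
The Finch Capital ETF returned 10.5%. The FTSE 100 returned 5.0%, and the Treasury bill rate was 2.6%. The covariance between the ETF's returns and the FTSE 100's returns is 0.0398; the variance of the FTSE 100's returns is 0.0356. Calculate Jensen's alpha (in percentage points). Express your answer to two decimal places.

β = Cov / Var = 0.0398 / 0.0356 = 1.1180
E[R] = Rf + β(Rm − Rf) = 2.6% + 1.1180 × (5.0% − 2.6%) = 5.2832%
α = Rp − E[R] = 10.5% − 5.2832% = 5.2168

5.22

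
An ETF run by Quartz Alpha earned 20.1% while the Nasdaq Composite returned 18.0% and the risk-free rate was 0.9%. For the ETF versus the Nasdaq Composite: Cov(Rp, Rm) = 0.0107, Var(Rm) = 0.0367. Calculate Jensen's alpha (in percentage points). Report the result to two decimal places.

β = Cov / Var = 0.0107 / 0.0367 = 0.2916
E[R] = Rf + β(Rm − Rf) = 0.9% + 0.2916 × (18.0% − 0.9%) = 5.8864%
α = Rp − E[R] = 20.1% − 5.8864% = 14.2136

14.21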